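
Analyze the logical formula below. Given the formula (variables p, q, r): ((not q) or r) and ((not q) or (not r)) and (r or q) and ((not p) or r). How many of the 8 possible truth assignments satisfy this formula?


Evaluate all 8 assignments for p, q, r:
p=0, q=0, r=0: 0
p=0, q=0, r=1: 1
p=0, q=1, r=0: 0
p=0, q=1, r=1: 0
p=1, q=0, r=0: 0
p=1, q=0, r=1: 1
p=1, q=1, r=0: 0
p=1, q=1, r=1: 0
Satisfying count = 2

2


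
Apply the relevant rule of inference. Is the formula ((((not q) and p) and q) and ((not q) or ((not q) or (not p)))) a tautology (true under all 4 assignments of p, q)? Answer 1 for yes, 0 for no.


Check all 4 assignments:
p=0, q=0: 0
p=0, q=1: 0
p=1, q=0: 0
p=1, q=1: 0
Satisfying count = 0/4.
Tautology iff count = 4: no.

0


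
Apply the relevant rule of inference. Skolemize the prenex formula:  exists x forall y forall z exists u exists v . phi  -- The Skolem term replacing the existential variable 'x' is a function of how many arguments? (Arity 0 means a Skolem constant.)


Quantifier prefix: exists x forall y forall z exists u exists v
'x' is existentially quantified at position 1.
No universal quantifiers precede it.
Skolem function arity = 0 (a Skolem constant)

0


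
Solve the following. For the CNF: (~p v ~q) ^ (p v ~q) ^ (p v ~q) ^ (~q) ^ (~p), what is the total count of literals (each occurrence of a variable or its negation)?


Counting literals in each clause:
Clause 1: 2 literal(s)
Clause 2: 2 literal(s)
Clause 3: 2 literal(s)
Clause 4: 1 literal(s)
Clause 5: 1 literal(s)
Total = 8

8


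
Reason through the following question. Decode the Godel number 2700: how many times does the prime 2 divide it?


Factorize 2700 by dividing by 2 repeatedly.
Division steps: 2 divides 2700 exactly 2 time(s).
Exponent of 2 = 2

2


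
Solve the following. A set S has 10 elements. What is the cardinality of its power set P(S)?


The power set of a set with n elements has 2^n elements.
|P(S)| = 2^10 = 1024

1024


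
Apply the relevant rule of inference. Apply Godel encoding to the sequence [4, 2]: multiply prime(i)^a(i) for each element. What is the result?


Encode each element as an exponent of the corresponding prime:
  2^4 = 16
  3^2 = 9
Product = 16 * 9 = 144

144


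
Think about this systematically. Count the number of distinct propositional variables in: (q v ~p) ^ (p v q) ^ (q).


Identify each variable that appears in the formula.
Variables found: p, q
Count = 2

2


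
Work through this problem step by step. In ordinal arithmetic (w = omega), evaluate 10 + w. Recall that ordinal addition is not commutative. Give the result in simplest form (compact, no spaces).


Compute 10 + w.
Ordinal + is associative but NOT commutative; for finite n>0, n + w = w but w + n stays w+n.
Any finite left addend is absorbed by w on the right: 10 + w = w.
Result = w

w


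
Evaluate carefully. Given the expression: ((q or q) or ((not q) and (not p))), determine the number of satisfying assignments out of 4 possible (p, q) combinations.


Check all 4 assignments:
p=0, q=0: 1
p=0, q=1: 1
p=1, q=0: 0
p=1, q=1: 1
Count of True = 3

3


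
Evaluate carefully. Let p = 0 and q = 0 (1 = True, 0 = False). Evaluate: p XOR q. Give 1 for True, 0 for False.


p = 0, q = 0
Operation: p XOR q
Evaluate: 0 XOR 0 = 0

0


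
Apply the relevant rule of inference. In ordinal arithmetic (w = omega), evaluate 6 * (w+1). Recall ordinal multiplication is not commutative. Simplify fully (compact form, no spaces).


Compute 6 * (w+1).
Ordinal * is associative and left-distributive over +, but NOT commutative; for finite n>1, n*w = w but w*n stays w*n.
By left-distributivity: 6 * (w+1) = 6*w + 6*1 = w + 6 = w+6.
Result = w+6

w+6


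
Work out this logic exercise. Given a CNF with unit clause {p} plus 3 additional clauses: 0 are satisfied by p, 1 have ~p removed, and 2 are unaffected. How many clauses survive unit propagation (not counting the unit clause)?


Satisfied (removed): 0
Shortened (remain): 1
Unchanged (remain): 2
Remaining = 1 + 2 = 3

3


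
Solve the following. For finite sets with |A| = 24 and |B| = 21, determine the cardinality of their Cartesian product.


The Cartesian product A x B contains all ordered pairs (a, b).
|A x B| = |A| * |B| = 24 * 21 = 504

504


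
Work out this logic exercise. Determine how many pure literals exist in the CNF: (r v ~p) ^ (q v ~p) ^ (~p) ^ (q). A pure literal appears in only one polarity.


Check each variable for pure literal status:
p: pure negative
q: pure positive
r: pure positive
Pure literal count = 3

3


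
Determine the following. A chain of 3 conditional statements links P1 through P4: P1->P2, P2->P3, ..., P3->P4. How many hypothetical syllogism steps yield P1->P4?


With 3 implications in a chain connecting 4 propositions:
P1->P2, P2->P3, ..., P3->P4
Steps needed = (number of implications) - 1 = 3 - 1 = 2

2


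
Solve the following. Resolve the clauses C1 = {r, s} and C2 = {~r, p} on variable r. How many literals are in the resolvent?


Remove r from C1 and ~r from C2.
C1 remainder: {s}
C2 remainder: {p}
Union (resolvent): {p, s}
Resolvent has 2 literal(s).

2


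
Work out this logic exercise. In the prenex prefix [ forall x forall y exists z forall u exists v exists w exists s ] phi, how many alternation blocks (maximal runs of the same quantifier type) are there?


Quantifier-type sequence: A A E A E E E  (A=forall, E=exists)
Group into maximal same-type runs:
  Ax2 | Ex1 | Ax1 | Ex3
Number of blocks = 4

4


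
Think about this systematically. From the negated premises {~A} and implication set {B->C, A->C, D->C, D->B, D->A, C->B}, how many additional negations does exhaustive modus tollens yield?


Initial negated facts: {~A}
Apply modus tollens to closure:
  ~A and D->A  =>  ~D
Final negated: {~A, ~D}
New negations: {~D}
Count = 1

1


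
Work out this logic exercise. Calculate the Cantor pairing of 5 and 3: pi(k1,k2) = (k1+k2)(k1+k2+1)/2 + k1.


k1 + k2 = 8
(k1+k2)(k1+k2+1)/2 = 8 * 9 / 2 = 36
pi = 36 + 5 = 41

41


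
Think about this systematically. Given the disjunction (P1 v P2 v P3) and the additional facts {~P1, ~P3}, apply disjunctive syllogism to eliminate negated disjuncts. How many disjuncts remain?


Original disjuncts (3): P1, P2, P3
Negated (eliminate): ~P1, ~P3
Remaining disjuncts: P2
Count = 3 - 2 = 1

1


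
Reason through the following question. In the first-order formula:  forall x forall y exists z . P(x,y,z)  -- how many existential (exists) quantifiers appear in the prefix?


Quantifier prefix: forall x forall y exists z
Mark each quantifier type:
  U U E
Universal count = 2, Existential count = 1
Asked for existential (exists) quantifiers: 1

1


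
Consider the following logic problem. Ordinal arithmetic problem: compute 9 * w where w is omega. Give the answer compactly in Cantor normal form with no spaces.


Compute 9 * w.
Ordinal * is associative and left-distributive over +, but NOT commutative; for finite n>1, n*w = w but w*n stays w*n.
For finite n>0, n * w = sup{n*k : k<w} = w. So 9 * w = w.
Result = w

w


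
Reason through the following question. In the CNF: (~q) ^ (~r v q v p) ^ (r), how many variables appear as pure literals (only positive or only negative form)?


Check each variable for pure literal status:
p: pure positive
q: mixed (not pure)
r: mixed (not pure)
Pure literal count = 1

1


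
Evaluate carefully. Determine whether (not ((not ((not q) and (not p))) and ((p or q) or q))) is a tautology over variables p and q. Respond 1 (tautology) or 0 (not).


Check all 4 assignments:
p=0, q=0: 1
p=0, q=1: 0
p=1, q=0: 0
p=1, q=1: 0
Satisfying count = 1/4.
Tautology iff count = 4: no.

0


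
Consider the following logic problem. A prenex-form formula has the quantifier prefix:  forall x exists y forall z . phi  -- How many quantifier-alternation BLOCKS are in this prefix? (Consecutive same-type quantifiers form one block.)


Quantifier-type sequence: A E A  (A=forall, E=exists)
Group into maximal same-type runs:
  Ax1 | Ex1 | Ax1
Number of blocks = 3

3


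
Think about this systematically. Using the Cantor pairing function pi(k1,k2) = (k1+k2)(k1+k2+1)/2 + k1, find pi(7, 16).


k1 + k2 = 23
(k1+k2)(k1+k2+1)/2 = 23 * 24 / 2 = 276
pi = 276 + 7 = 283

283


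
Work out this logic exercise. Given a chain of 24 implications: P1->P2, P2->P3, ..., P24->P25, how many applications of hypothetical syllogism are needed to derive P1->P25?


With 24 implications in a chain connecting 25 propositions:
P1->P2, P2->P3, ..., P24->P25
Steps needed = (number of implications) - 1 = 24 - 1 = 23

23


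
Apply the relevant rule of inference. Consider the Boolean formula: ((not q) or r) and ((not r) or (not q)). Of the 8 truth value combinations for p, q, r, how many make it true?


Evaluate all 8 assignments for p, q, r:
p=0, q=0, r=0: 1
p=0, q=0, r=1: 1
p=0, q=1, r=0: 0
p=0, q=1, r=1: 0
p=1, q=0, r=0: 1
p=1, q=0, r=1: 1
p=1, q=1, r=0: 0
p=1, q=1, r=1: 0
Satisfying count = 4

4


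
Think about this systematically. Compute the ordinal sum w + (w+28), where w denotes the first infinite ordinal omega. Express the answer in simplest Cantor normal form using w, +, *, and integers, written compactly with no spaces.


Compute w + (w+28).
Ordinal + is associative but NOT commutative; for finite n>0, n + w = w but w + n stays w+n.
w + (w+28) = (w+w) + 28 = w*2+28.
Result = w*2+28

w*2+28


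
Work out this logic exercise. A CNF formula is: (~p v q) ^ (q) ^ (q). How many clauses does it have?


A CNF formula is a conjunction of clauses.
Clauses are separated by ^.
Counting the conjuncts: 3 clauses.

3


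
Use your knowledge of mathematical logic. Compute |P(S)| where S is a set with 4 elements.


The power set of a set with n elements has 2^n elements.
|P(S)| = 2^4 = 16

16


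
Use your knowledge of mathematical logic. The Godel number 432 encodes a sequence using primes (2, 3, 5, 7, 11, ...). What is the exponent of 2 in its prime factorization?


Factorize 432 by dividing by 2 repeatedly.
Division steps: 2 divides 432 exactly 4 time(s).
Exponent of 2 = 4

4


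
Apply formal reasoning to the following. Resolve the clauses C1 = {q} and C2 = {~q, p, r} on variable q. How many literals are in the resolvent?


Remove q from C1 and ~q from C2.
C1 remainder: {}
C2 remainder: {p, r}
Union (resolvent): {p, r}
Resolvent has 2 literal(s).

2


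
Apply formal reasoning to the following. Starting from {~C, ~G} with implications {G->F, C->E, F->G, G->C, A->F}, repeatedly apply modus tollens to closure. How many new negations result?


Initial negated facts: {~C, ~G}
Apply modus tollens to closure:
  ~G and F->G  =>  ~F
  ~F and A->F  =>  ~A
Final negated: {~A, ~C, ~F, ~G}
New negations: {~A, ~F}
Count = 2

2


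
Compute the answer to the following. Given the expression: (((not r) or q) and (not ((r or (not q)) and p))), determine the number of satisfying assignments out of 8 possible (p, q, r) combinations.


Check all 8 assignments:
p=0, q=0, r=0: 1
p=0, q=0, r=1: 0
p=0, q=1, r=0: 1
p=0, q=1, r=1: 1
p=1, q=0, r=0: 0
p=1, q=0, r=1: 0
p=1, q=1, r=0: 1
p=1, q=1, r=1: 0
Count of True = 4

4


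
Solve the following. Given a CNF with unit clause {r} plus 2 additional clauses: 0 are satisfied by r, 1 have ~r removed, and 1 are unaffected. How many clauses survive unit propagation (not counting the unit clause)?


Satisfied (removed): 0
Shortened (remain): 1
Unchanged (remain): 1
Remaining = 1 + 1 = 2

2


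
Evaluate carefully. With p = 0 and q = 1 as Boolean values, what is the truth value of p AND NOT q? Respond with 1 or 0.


p = 0, q = 1
Operation: p AND NOT q
Evaluate: 0 AND NOT 1 = 0

0


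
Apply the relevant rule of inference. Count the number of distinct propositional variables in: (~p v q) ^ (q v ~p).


Identify each variable that appears in the formula.
Variables found: p, q
Count = 2

2


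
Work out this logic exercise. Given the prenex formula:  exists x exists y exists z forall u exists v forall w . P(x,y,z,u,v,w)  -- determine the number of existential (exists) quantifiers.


Quantifier prefix: exists x exists y exists z forall u exists v forall w
Mark each quantifier type:
  E E E U E U
Universal count = 2, Existential count = 4
Asked for existential (exists) quantifiers: 4

4


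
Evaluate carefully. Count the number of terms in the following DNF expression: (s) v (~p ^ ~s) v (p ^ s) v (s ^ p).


A DNF formula is a disjunction of terms (conjunctions).
Terms are separated by v.
Counting the disjuncts: 4 terms.

4


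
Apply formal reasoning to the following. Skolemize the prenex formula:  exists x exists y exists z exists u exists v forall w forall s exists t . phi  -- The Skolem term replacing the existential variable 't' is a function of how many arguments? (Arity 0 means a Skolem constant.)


Quantifier prefix: exists x exists y exists z exists u exists v forall w forall s exists t
't' is existentially quantified at position 8.
Universal variables preceding it: w, s
Skolem function arity = 2

2


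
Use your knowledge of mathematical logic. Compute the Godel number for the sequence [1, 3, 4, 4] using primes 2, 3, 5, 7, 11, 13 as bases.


Encode each element as an exponent of the corresponding prime:
  2^1 = 2
  3^3 = 27
  5^4 = 625
  7^4 = 2401
Product = 2 * 27 * 625 * 2401 = 81033750

81033750


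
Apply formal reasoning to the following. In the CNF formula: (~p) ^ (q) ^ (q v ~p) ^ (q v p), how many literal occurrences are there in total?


Counting literals in each clause:
Clause 1: 1 literal(s)
Clause 2: 1 literal(s)
Clause 3: 2 literal(s)
Clause 4: 2 literal(s)
Total = 6

6


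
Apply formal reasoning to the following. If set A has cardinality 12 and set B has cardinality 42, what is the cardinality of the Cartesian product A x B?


The Cartesian product A x B contains all ordered pairs (a, b).
|A x B| = |A| * |B| = 12 * 42 = 504

504


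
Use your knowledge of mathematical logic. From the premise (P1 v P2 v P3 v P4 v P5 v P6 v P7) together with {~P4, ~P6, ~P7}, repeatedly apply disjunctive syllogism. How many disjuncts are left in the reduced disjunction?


Original disjuncts (7): P1, P2, P3, P4, P5, P6, P7
Negated (eliminate): ~P4, ~P6, ~P7
Remaining disjuncts: P1, P2, P3, P5
Count = 7 - 3 = 4

4


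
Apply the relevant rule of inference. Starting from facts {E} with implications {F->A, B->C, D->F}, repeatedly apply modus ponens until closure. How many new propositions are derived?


Initial facts: {E}
Apply modus ponens to closure:
  (no implication fires)
Final known: {E}
New propositions: {(none)}
Count = 0

0


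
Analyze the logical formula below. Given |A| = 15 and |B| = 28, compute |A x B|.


The Cartesian product A x B contains all ordered pairs (a, b).
|A x B| = |A| * |B| = 15 * 28 = 420

420


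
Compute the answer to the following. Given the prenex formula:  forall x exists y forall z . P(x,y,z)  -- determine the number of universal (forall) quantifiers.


Quantifier prefix: forall x exists y forall z
Mark each quantifier type:
  U E U
Universal count = 2, Existential count = 1
Asked for universal (forall) quantifiers: 2

2


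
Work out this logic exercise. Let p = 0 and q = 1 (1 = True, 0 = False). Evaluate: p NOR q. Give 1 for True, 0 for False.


p = 0, q = 1
Operation: p NOR q
Evaluate: 0 NOR 1 = 0

0


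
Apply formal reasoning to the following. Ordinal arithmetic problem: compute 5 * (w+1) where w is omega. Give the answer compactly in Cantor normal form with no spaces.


Compute 5 * (w+1).
Ordinal * is associative and left-distributive over +, but NOT commutative; for finite n>1, n*w = w but w*n stays w*n.
By left-distributivity: 5 * (w+1) = 5*w + 5*1 = w + 5 = w+5.
Result = w+5

w+5


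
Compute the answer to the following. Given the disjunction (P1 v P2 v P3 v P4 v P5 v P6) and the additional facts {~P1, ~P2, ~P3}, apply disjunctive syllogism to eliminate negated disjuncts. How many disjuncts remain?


Original disjuncts (6): P1, P2, P3, P4, P5, P6
Negated (eliminate): ~P1, ~P2, ~P3
Remaining disjuncts: P4, P5, P6
Count = 6 - 3 = 3

3


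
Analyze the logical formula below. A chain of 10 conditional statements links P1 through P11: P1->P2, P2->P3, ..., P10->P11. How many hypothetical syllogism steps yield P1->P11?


With 10 implications in a chain connecting 11 propositions:
P1->P2, P2->P3, ..., P10->P11
Steps needed = (number of implications) - 1 = 10 - 1 = 9

9


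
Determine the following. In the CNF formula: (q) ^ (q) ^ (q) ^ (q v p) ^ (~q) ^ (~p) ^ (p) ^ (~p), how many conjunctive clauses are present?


A CNF formula is a conjunction of clauses.
Clauses are separated by ^.
Counting the conjuncts: 8 clauses.

8


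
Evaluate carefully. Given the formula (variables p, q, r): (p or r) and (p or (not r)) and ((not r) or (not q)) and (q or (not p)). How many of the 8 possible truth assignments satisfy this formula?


Evaluate all 8 assignments for p, q, r:
p=0, q=0, r=0: 0
p=0, q=0, r=1: 0
p=0, q=1, r=0: 0
p=0, q=1, r=1: 0
p=1, q=0, r=0: 0
p=1, q=0, r=1: 0
p=1, q=1, r=0: 1
p=1, q=1, r=1: 0
Satisfying count = 1

1


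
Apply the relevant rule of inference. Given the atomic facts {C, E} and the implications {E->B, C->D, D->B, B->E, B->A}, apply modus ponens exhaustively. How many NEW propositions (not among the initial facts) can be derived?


Initial facts: {C, E}
Apply modus ponens to closure:
  E and E->B  =>  B
  C and C->D  =>  D
  B and B->A  =>  A
Final known: {A, B, C, D, E}
New propositions: {A, B, D}
Count = 3

3


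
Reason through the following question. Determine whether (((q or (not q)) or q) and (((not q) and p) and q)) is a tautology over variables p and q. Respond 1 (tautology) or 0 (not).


Check all 4 assignments:
p=0, q=0: 0
p=0, q=1: 0
p=1, q=0: 0
p=1, q=1: 0
Satisfying count = 0/4.
Tautology iff count = 4: no.

0


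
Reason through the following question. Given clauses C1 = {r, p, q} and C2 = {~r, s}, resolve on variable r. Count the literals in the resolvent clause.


Remove r from C1 and ~r from C2.
C1 remainder: {p, q}
C2 remainder: {s}
Union (resolvent): {p, q, s}
Resolvent has 3 literal(s).

3


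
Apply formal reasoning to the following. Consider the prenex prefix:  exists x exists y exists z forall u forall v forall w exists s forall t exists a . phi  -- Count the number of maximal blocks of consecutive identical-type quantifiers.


Quantifier-type sequence: E E E A A A E A E  (A=forall, E=exists)
Group into maximal same-type runs:
  Ex3 | Ax3 | Ex1 | Ax1 | Ex1
Number of blocks = 5

5


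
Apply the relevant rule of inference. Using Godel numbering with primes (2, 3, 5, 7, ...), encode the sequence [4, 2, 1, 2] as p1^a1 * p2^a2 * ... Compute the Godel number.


Encode each element as an exponent of the corresponding prime:
  2^4 = 16
  3^2 = 9
  5^1 = 5
  7^2 = 49
Product = 16 * 9 * 5 * 49 = 35280

35280


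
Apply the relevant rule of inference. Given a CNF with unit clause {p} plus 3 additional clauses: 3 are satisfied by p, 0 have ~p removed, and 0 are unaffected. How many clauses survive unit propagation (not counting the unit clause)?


Satisfied (removed): 3
Shortened (remain): 0
Unchanged (remain): 0
Remaining = 0 + 0 = 0

0


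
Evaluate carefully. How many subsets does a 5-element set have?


The power set of a set with n elements has 2^n elements.
|P(S)| = 2^5 = 32

32


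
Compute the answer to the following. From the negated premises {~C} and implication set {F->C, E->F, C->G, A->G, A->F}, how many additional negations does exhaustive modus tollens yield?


Initial negated facts: {~C}
Apply modus tollens to closure:
  ~C and F->C  =>  ~F
  ~F and E->F  =>  ~E
  ~F and A->F  =>  ~A
Final negated: {~A, ~C, ~E, ~F}
New negations: {~A, ~E, ~F}
Count = 3

3


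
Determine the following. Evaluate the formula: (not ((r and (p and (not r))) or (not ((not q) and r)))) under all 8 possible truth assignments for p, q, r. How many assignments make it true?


Check all 8 assignments:
p=0, q=0, r=0: 0
p=0, q=0, r=1: 1
p=0, q=1, r=0: 0
p=0, q=1, r=1: 0
p=1, q=0, r=0: 0
p=1, q=0, r=1: 1
p=1, q=1, r=0: 0
p=1, q=1, r=1: 0
Count of True = 2

2


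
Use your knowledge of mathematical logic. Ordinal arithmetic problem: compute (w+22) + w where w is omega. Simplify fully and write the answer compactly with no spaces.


Compute (w+22) + w.
Ordinal + is associative but NOT commutative; for finite n>0, n + w = w but w + n stays w+n.
(w+22) + w = w + (22+w) = w + w = w*2 (the finite tail 22 is absorbed by the right w).
Result = w*2

w*2


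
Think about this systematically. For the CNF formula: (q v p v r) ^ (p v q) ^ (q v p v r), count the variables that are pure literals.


Check each variable for pure literal status:
p: pure positive
q: pure positive
r: pure positive
Pure literal count = 3

3


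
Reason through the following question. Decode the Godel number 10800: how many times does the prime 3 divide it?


Factorize 10800 by dividing by 3 repeatedly.
Division steps: 3 divides 10800 exactly 3 time(s).
Exponent of 3 = 3

3


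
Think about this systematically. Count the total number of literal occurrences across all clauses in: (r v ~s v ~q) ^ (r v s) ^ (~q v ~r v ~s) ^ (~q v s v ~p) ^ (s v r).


Counting literals in each clause:
Clause 1: 3 literal(s)
Clause 2: 2 literal(s)
Clause 3: 3 literal(s)
Clause 4: 3 literal(s)
Clause 5: 2 literal(s)
Total = 13

13


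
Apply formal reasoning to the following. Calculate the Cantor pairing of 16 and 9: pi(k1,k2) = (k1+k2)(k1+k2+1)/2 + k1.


k1 + k2 = 25
(k1+k2)(k1+k2+1)/2 = 25 * 26 / 2 = 325
pi = 325 + 16 = 341

341


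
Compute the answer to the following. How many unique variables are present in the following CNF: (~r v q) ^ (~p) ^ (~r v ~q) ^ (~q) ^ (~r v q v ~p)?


Identify each variable that appears in the formula.
Variables found: p, q, r
Count = 3

3


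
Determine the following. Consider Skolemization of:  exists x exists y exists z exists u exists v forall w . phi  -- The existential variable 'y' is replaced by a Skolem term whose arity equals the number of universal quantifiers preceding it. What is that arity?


Quantifier prefix: exists x exists y exists z exists u exists v forall w
'y' is existentially quantified at position 2.
No universal quantifiers precede it.
Skolem function arity = 0 (a Skolem constant)

0


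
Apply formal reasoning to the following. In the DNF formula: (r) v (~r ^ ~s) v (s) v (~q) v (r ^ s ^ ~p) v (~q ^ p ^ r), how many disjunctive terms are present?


A DNF formula is a disjunction of terms (conjunctions).
Terms are separated by v.
Counting the disjuncts: 6 terms.

6


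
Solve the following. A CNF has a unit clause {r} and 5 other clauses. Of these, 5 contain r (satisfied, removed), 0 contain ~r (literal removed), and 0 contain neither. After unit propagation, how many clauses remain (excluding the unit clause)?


Satisfied (removed): 5
Shortened (remain): 0
Unchanged (remain): 0
Remaining = 0 + 0 = 0

0


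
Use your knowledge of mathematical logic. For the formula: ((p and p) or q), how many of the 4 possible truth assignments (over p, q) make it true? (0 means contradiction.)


Check all 4 assignments:
p=0, q=0: 0
p=0, q=1: 1
p=1, q=0: 1
p=1, q=1: 1
Count of True = 3

3


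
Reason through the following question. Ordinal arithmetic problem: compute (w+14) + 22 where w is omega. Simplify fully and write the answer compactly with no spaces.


Compute (w+14) + 22.
Ordinal + is associative but NOT commutative; for finite n>0, n + w = w but w + n stays w+n.
By associativity: (w+14) + 22 = w + (14+22) = w+36.
Result = w+36

w+36


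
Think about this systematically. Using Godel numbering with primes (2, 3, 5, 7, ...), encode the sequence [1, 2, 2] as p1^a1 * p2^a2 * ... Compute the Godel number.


Encode each element as an exponent of the corresponding prime:
  2^1 = 2
  3^2 = 9
  5^2 = 25
Product = 2 * 9 * 25 = 450

450


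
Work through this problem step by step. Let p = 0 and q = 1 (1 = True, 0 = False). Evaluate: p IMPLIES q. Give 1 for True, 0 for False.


p = 0, q = 1
Operation: p IMPLIES q
Evaluate: 0 IMPLIES 1 = 1

1


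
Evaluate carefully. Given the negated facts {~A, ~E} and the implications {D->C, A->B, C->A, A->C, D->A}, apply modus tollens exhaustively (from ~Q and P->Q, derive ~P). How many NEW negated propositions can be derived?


Initial negated facts: {~A, ~E}
Apply modus tollens to closure:
  ~A and C->A  =>  ~C
  ~A and D->A  =>  ~D
Final negated: {~A, ~C, ~D, ~E}
New negations: {~C, ~D}
Count = 2

2


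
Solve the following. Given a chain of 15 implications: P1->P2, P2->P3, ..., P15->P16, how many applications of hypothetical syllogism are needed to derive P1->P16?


With 15 implications in a chain connecting 16 propositions:
P1->P2, P2->P3, ..., P15->P16
Steps needed = (number of implications) - 1 = 15 - 1 = 14

14


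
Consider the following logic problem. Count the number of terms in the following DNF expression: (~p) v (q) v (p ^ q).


A DNF formula is a disjunction of terms (conjunctions).
Terms are separated by v.
Counting the disjuncts: 3 terms.

3


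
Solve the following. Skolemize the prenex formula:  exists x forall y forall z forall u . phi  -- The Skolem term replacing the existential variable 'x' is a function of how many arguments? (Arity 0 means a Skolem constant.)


Quantifier prefix: exists x forall y forall z forall u
'x' is existentially quantified at position 1.
No universal quantifiers precede it.
Skolem function arity = 0 (a Skolem constant)

0


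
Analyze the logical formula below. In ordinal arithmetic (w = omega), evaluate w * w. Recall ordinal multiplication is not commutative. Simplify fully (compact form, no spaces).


Compute w * w.
Ordinal * is associative and left-distributive over +, but NOT commutative; for finite n>1, n*w = w but w*n stays w*n.
w * w = w^2 by definition.
Result = w^2

w^2


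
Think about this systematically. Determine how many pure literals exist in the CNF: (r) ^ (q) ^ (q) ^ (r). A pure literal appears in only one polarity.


Check each variable for pure literal status:
p: absent (not pure)
q: pure positive
r: pure positive
Pure literal count = 2

2


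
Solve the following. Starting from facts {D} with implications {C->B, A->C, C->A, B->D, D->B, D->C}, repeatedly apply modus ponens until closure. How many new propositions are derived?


Initial facts: {D}
Apply modus ponens to closure:
  D and D->B  =>  B
  D and D->C  =>  C
  C and C->A  =>  A
Final known: {A, B, C, D}
New propositions: {A, B, C}
Count = 3

3


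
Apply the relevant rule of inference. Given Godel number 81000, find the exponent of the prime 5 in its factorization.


Factorize 81000 by dividing by 5 repeatedly.
Division steps: 5 divides 81000 exactly 3 time(s).
Exponent of 5 = 3

3


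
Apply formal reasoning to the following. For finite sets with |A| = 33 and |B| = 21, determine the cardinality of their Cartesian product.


The Cartesian product A x B contains all ordered pairs (a, b).
|A x B| = |A| * |B| = 33 * 21 = 693

693


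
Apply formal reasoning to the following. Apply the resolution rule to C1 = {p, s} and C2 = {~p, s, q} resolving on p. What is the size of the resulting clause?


Remove p from C1 and ~p from C2.
C1 remainder: {s}
C2 remainder: {s, q}
Union (resolvent): {q, s}
Resolvent has 2 literal(s).

2


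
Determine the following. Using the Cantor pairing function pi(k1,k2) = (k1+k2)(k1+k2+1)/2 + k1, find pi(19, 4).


k1 + k2 = 23
(k1+k2)(k1+k2+1)/2 = 23 * 24 / 2 = 276
pi = 276 + 19 = 295

295


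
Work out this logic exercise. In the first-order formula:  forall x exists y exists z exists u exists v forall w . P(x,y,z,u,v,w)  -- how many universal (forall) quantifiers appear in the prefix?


Quantifier prefix: forall x exists y exists z exists u exists v forall w
Mark each quantifier type:
  U E E E E U
Universal count = 2, Existential count = 4
Asked for universal (forall) quantifiers: 2

2


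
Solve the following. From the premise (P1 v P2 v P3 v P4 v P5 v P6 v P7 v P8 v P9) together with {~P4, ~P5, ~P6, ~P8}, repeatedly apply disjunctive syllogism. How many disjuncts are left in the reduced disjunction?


Original disjuncts (9): P1, P2, P3, P4, P5, P6, P7, P8, P9
Negated (eliminate): ~P4, ~P5, ~P6, ~P8
Remaining disjuncts: P1, P2, P3, P7, P9
Count = 9 - 4 = 5

5


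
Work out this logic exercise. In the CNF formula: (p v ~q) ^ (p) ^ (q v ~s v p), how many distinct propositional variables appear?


Identify each variable that appears in the formula.
Variables found: p, q, s
Count = 3

3


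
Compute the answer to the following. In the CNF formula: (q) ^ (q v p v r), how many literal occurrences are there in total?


Counting literals in each clause:
Clause 1: 1 literal(s)
Clause 2: 3 literal(s)
Total = 4

4


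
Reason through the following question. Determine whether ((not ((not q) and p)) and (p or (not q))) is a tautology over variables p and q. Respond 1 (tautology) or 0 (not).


Check all 4 assignments:
p=0, q=0: 1
p=0, q=1: 0
p=1, q=0: 0
p=1, q=1: 1
Satisfying count = 2/4.
Tautology iff count = 4: no.

0


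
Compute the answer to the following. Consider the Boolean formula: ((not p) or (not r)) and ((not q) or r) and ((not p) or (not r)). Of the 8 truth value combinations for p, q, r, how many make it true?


Evaluate all 8 assignments for p, q, r:
p=0, q=0, r=0: 1
p=0, q=0, r=1: 1
p=0, q=1, r=0: 0
p=0, q=1, r=1: 1
p=1, q=0, r=0: 1
p=1, q=0, r=1: 0
p=1, q=1, r=0: 0
p=1, q=1, r=1: 0
Satisfying count = 4

4


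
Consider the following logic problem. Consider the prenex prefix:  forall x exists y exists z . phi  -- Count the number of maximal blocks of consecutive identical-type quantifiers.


Quantifier-type sequence: A E E  (A=forall, E=exists)
Group into maximal same-type runs:
  Ax1 | Ex2
Number of blocks = 2

2


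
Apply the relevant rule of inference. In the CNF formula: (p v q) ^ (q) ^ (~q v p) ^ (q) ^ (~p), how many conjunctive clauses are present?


A CNF formula is a conjunction of clauses.
Clauses are separated by ^.
Counting the conjuncts: 5 clauses.

5


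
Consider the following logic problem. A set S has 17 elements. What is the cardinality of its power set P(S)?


The power set of a set with n elements has 2^n elements.
|P(S)| = 2^17 = 131072

131072


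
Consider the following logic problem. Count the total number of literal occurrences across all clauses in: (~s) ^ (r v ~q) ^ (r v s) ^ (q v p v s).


Counting literals in each clause:
Clause 1: 1 literal(s)
Clause 2: 2 literal(s)
Clause 3: 2 literal(s)
Clause 4: 3 literal(s)
Total = 8

8


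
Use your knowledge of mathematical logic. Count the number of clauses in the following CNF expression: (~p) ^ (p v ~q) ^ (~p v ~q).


A CNF formula is a conjunction of clauses.
Clauses are separated by ^.
Counting the conjuncts: 3 clauses.

3


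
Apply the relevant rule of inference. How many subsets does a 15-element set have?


The power set of a set with n elements has 2^n elements.
|P(S)| = 2^15 = 32768

32768


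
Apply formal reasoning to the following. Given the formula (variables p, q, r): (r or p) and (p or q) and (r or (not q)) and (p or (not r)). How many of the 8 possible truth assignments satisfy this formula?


Evaluate all 8 assignments for p, q, r:
p=0, q=0, r=0: 0
p=0, q=0, r=1: 0
p=0, q=1, r=0: 0
p=0, q=1, r=1: 0
p=1, q=0, r=0: 1
p=1, q=0, r=1: 1
p=1, q=1, r=0: 0
p=1, q=1, r=1: 1
Satisfying count = 3

3


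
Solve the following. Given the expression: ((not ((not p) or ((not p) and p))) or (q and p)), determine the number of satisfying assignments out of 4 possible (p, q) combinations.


Check all 4 assignments:
p=0, q=0: 0
p=0, q=1: 0
p=1, q=0: 1
p=1, q=1: 1
Count of True = 2

2


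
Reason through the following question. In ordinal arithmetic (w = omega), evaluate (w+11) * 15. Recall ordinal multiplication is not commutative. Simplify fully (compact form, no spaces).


Compute (w+11) * 15.
Ordinal * is associative and left-distributive over +, but NOT commutative; for finite n>1, n*w = w but w*n stays w*n.
(w+11) * 15 = (w+11) repeated 15 times. Each intermediate +11 is absorbed by the following w; only the last survives: w*15+11.
Result = w*15+11

w*15+11


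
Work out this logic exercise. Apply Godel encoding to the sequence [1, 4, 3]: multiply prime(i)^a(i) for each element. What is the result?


Encode each element as an exponent of the corresponding prime:
  2^1 = 2
  3^4 = 81
  5^3 = 125
Product = 2 * 81 * 125 = 20250

20250


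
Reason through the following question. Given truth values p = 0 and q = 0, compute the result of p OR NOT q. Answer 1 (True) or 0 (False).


p = 0, q = 0
Operation: p OR NOT q
Evaluate: 0 OR NOT 0 = 1

1


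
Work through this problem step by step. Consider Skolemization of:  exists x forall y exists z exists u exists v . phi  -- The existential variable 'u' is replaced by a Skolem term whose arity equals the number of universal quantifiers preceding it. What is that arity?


Quantifier prefix: exists x forall y exists z exists u exists v
'u' is existentially quantified at position 4.
Universal variables preceding it: y
Skolem function arity = 1

1


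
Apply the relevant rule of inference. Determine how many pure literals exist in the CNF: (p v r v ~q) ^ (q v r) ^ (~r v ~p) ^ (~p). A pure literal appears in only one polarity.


Check each variable for pure literal status:
p: mixed (not pure)
q: mixed (not pure)
r: mixed (not pure)
Pure literal count = 0

0


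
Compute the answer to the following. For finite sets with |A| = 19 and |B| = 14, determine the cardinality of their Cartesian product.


The Cartesian product A x B contains all ordered pairs (a, b).
|A x B| = |A| * |B| = 19 * 14 = 266

266


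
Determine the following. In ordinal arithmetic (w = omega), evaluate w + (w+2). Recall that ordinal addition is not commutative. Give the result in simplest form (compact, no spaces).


Compute w + (w+2).
Ordinal + is associative but NOT commutative; for finite n>0, n + w = w but w + n stays w+n.
w + (w+2) = (w+w) + 2 = w*2+2.
Result = w*2+2

w*2+2


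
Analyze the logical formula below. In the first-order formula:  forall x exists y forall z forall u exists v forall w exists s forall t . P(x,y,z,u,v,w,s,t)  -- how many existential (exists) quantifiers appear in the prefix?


Quantifier prefix: forall x exists y forall z forall u exists v forall w exists s forall t
Mark each quantifier type:
  U E U U E U E U
Universal count = 5, Existential count = 3
Asked for existential (exists) quantifiers: 3

3


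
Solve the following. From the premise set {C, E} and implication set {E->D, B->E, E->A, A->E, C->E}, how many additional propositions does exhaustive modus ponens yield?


Initial facts: {C, E}
Apply modus ponens to closure:
  E and E->D  =>  D
  E and E->A  =>  A
Final known: {A, C, D, E}
New propositions: {A, D}
Count = 2

2


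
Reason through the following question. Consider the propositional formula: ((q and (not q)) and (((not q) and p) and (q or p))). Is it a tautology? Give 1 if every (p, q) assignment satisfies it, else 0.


Check all 4 assignments:
p=0, q=0: 0
p=0, q=1: 0
p=1, q=0: 0
p=1, q=1: 0
Satisfying count = 0/4.
Tautology iff count = 4: no.

0


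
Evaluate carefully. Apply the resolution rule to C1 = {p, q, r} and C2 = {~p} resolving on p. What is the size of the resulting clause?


Remove p from C1 and ~p from C2.
C1 remainder: {q, r}
C2 remainder: {}
Union (resolvent): {q, r}
Resolvent has 2 literal(s).

2


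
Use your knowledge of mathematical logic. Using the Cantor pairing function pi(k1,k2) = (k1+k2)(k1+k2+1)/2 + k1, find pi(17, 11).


k1 + k2 = 28
(k1+k2)(k1+k2+1)/2 = 28 * 29 / 2 = 406
pi = 406 + 17 = 423

423


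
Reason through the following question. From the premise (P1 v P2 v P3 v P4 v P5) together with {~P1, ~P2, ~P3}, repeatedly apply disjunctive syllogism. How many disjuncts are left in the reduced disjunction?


Original disjuncts (5): P1, P2, P3, P4, P5
Negated (eliminate): ~P1, ~P2, ~P3
Remaining disjuncts: P4, P5
Count = 5 - 3 = 2

2


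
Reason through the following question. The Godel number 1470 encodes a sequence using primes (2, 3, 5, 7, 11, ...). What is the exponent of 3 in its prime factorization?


Factorize 1470 by dividing by 3 repeatedly.
Division steps: 3 divides 1470 exactly 1 time(s).
Exponent of 3 = 1

1


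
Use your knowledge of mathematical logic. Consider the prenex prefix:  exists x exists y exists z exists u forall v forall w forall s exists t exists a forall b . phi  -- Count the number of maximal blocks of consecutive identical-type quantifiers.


Quantifier-type sequence: E E E E A A A E E A  (A=forall, E=exists)
Group into maximal same-type runs:
  Ex4 | Ax3 | Ex2 | Ax1
Number of blocks = 4

4


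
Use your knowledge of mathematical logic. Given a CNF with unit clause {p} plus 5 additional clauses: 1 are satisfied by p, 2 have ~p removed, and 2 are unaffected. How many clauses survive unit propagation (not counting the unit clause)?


Satisfied (removed): 1
Shortened (remain): 2
Unchanged (remain): 2
Remaining = 2 + 2 = 4

4


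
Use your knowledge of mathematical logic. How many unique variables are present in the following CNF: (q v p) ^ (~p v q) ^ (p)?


Identify each variable that appears in the formula.
Variables found: p, q
Count = 2

2


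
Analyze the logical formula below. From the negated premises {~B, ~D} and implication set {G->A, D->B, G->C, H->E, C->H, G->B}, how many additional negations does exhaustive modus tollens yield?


Initial negated facts: {~B, ~D}
Apply modus tollens to closure:
  ~B and G->B  =>  ~G
Final negated: {~B, ~D, ~G}
New negations: {~G}
Count = 1

1


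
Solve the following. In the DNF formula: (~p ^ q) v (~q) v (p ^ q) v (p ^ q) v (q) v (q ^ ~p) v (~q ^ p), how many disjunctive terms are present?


A DNF formula is a disjunction of terms (conjunctions).
Terms are separated by v.
Counting the disjuncts: 7 terms.

7


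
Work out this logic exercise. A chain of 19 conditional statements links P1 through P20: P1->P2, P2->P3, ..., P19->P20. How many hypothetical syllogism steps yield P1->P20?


With 19 implications in a chain connecting 20 propositions:
P1->P2, P2->P3, ..., P19->P20
Steps needed = (number of implications) - 1 = 19 - 1 = 18

18


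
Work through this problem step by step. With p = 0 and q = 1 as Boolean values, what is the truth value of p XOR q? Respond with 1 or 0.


p = 0, q = 1
Operation: p XOR q
Evaluate: 0 XOR 1 = 1

1


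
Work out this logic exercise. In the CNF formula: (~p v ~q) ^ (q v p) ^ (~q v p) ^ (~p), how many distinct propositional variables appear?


Identify each variable that appears in the formula.
Variables found: p, q
Count = 2

2


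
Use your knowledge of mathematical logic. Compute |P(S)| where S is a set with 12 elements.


The power set of a set with n elements has 2^n elements.
|P(S)| = 2^12 = 4096

4096


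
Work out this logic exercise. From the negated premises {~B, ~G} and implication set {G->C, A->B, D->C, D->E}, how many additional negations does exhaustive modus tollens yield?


Initial negated facts: {~B, ~G}
Apply modus tollens to closure:
  ~B and A->B  =>  ~A
Final negated: {~A, ~B, ~G}
New negations: {~A}
Count = 1

1


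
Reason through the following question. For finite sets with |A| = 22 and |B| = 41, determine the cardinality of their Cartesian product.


The Cartesian product A x B contains all ordered pairs (a, b).
|A x B| = |A| * |B| = 22 * 41 = 902

902


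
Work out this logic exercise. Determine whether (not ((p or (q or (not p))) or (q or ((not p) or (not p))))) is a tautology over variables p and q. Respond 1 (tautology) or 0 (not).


Check all 4 assignments:
p=0, q=0: 0
p=0, q=1: 0
p=1, q=0: 0
p=1, q=1: 0
Satisfying count = 0/4.
Tautology iff count = 4: no.

0
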